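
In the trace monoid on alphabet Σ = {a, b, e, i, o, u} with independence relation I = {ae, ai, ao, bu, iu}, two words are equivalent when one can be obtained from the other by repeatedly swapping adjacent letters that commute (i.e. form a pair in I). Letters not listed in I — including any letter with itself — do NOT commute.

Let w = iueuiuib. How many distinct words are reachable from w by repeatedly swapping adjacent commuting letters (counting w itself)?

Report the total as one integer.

20

#0=i has no predecessor
#1=u has no predecessor
#2=e depends on [0:i, 1:u]
#3=u depends on [2:e]
#4=i depends on [2:e]
#5=u depends on [3:u]
#6=i depends on [4:i]
#7=b depends on [6:i]
sources: [0:i, 1:u]
N(rest) = Σ N(rest − s) over sources s of rest; N(one piece) = 1:
  size 1 → [5]=1  [7]=1
  size 2 → [3,5]=1  [5,7]=2  [6,7]=1
  size 3 → [3,5,7]=3  [4,6,7]=1  [5,6,7]=3
  size 4 → [3,5,6,7]=6  [4,5,6,7]=4
  size 5 → [3,4,5,6,7]=10
  size 6 → [2,3,4,5,6,7]=10
  first=0(i) contributes 10
  first=1(u) contributes 10
|[w]| = 20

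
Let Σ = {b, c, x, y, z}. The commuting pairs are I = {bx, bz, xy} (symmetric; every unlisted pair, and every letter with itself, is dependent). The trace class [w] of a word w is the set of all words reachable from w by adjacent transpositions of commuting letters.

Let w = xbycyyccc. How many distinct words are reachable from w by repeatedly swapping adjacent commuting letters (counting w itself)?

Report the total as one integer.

piece 0:x — minimal
piece 1:b — minimal
piece 2:y rests on {1:b}
piece 3:c rests on {0:x, 2:y}
piece 4:y rests on {3:c}
piece 5:y rests on {4:y}
piece 6:c rests on {5:y}
piece 7:c rests on {6:c}
piece 8:c rests on {7:c}
minimal pieces: {0:x, 1:b}
ways to finish when only these pieces remain (= sum over removing one remaining piece with nothing left below it):
  1 left: {8}→1
  2 left: {7,8}→1
  3 left: {6,7,8}→1
  4 left: {5,6,7,8}→1
  5 left: {4,5,6,7,8}→1
  6 left: {3,4,5,6,7,8}→1
  7 left: {0,3,4,5,6,7,8}→1  {2,3,4,5,6,7,8}→1
  placing 0:x first → 1 extensions
  placing 1:b first → 2 extensions
total linear extensions = 3

3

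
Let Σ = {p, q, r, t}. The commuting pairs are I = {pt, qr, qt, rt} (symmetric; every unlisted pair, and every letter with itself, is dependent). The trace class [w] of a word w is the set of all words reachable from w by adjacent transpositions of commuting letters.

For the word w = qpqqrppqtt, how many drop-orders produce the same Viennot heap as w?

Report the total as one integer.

piece 0:q — minimal
piece 1:p rests on {0:q}
piece 2:q rests on {1:p}
piece 3:q rests on {2:q}
piece 4:r rests on {1:p}
piece 5:p rests on {3:q, 4:r}
piece 6:p rests on {5:p}
piece 7:q rests on {6:p}
piece 8:t — minimal
piece 9:t rests on {8:t}
minimal pieces: {0:q, 8:t}
ways to finish when only these pieces remain (= sum over removing one remaining piece with nothing left below it):
  1 left: {7}→1  {9}→1
  2 left: {6,7}→1  {7,9}→2  {8,9}→1
  3 left: {5,6,7}→1  {6,7,9}→3  {7,8,9}→3
  4 left: {3,5,6,7}→1  {4,5,6,7}→1  {5,6,7,9}→4  {6,7,8,9}→6
  5 left: {2,3,5,6,7}→1  {3,4,5,6,7}→2  {3,5,6,7,9}→5  {4,5,6,7,9}→5  {5,6,7,8,9}→10
  6 left: {2,3,4,5,6,7}→3  {2,3,5,6,7,9}→6  {3,4,5,6,7,9}→12  {3,5,6,7,8,9}→15  {4,5,6,7,8,9}→15
  7 left: {1,2,3,4,5,6,7}→3  {2,3,4,5,6,7,9}→21  {2,3,5,6,7,8,9}→21  {3,4,5,6,7,8,9}→42
  8 left: {0,1,2,3,4,5,6,7}→3  {1,2,3,4,5,6,7,9}→24  {2,3,4,5,6,7,8,9}→84
  placing 0:q first → 108 extensions
  placing 8:t first → 27 extensions
total linear extensions = 135

135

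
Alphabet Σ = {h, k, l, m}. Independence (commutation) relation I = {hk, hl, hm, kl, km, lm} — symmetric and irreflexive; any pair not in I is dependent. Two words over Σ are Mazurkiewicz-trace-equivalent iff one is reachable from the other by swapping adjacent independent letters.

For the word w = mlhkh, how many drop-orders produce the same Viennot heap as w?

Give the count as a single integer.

#0=m has no predecessor
#1=l has no predecessor
#2=h has no predecessor
#3=k has no predecessor
#4=h depends on [2:h]
sources: [0:m, 1:l, 2:h, 3:k]
N(rest) = Σ N(rest − s) over sources s of rest; N(one piece) = 1:
  size 1 → [0]=1  [1]=1  [3]=1  [4]=1
  size 2 → [0,1]=2  [0,3]=2  [0,4]=2  [1,3]=2  [1,4]=2  [2,4]=1  [3,4]=2
  size 3 → [0,1,3]=6  [0,1,4]=6  [0,2,4]=3  [0,3,4]=6  [1,2,4]=3  [1,3,4]=6  [2,3,4]=3
  first=0(m) contributes 12
  first=1(l) contributes 12
  first=2(h) contributes 24
  first=3(k) contributes 12
|[w]| = 60

60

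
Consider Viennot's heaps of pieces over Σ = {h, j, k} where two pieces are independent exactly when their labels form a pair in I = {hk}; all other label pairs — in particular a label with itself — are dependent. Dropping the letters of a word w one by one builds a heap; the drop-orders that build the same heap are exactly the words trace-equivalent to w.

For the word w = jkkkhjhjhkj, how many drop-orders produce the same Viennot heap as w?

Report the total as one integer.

drop 0:j onto floor
drop 1:k onto {0:j}
drop 2:k onto {1:k}
drop 3:k onto {2:k}
drop 4:h onto {0:j}
drop 5:j onto {3:k, 4:h}
drop 6:h onto {5:j}
drop 7:j onto {6:h}
drop 8:h onto {7:j}
drop 9:k onto {7:j}
drop 10:j onto {8:h, 9:k}
ground layer = {0:j}
drop-orders for the pieces not yet dropped (sum over which currently-grounded one goes next):
  1 to go: {10} 1
  2 to go: {8,10} 1  {9,10} 1
  3 to go: {8,9,10} 2
  4 to go: {7,8,9,10} 2
  5 to go: {6,7,8,9,10} 2
  6 to go: {5,6,7,8,9,10} 2
  7 to go: {3,5,6,7,8,9,10} 2  {4,5,6,7,8,9,10} 2
  8 to go: {2,3,5,6,7,8,9,10} 2  {3,4,5,6,7,8,9,10} 4
  9 to go: {1,2,3,5,6,7,8,9,10} 2  {2,3,4,5,6,7,8,9,10} 6
  if 0:j drops first: 8 orders

8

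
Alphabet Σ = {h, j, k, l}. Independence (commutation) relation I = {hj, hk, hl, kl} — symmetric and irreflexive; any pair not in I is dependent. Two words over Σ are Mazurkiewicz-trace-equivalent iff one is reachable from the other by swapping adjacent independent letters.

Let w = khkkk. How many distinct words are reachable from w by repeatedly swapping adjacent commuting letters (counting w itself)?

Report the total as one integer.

piece 0:k — minimal
piece 1:h — minimal
piece 2:k rests on {0:k}
piece 3:k rests on {2:k}
piece 4:k rests on {3:k}
minimal pieces: {0:k, 1:h}
ways to finish when only these pieces remain (= sum over removing one remaining piece with nothing left below it):
  1 left: {1}→1  {4}→1
  2 left: {1,4}→2  {3,4}→1
  3 left: {1,3,4}→3  {2,3,4}→1
  placing 0:k first → 4 extensions
  placing 1:h first → 1 extensions
total linear extensions = 5

5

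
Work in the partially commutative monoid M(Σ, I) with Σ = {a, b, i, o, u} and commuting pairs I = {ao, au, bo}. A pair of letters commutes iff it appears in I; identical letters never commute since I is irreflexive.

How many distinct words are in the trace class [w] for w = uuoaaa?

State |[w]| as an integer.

piece 0:u — minimal
piece 1:u rests on {0:u}
piece 2:o rests on {1:u}
piece 3:a — minimal
piece 4:a rests on {3:a}
piece 5:a rests on {4:a}
minimal pieces: {0:u, 3:a}
ways to finish when only these pieces remain (= sum over removing one remaining piece with nothing left below it):
  1 left: {2}→1  {5}→1
  2 left: {1,2}→1  {2,5}→2  {4,5}→1
  3 left: {0,1,2}→1  {1,2,5}→3  {2,4,5}→3  {3,4,5}→1
  4 left: {0,1,2,5}→4  {1,2,4,5}→6  {2,3,4,5}→4
  placing 0:u first → 10 extensions
  placing 3:a first → 10 extensions
total linear extensions = 20

20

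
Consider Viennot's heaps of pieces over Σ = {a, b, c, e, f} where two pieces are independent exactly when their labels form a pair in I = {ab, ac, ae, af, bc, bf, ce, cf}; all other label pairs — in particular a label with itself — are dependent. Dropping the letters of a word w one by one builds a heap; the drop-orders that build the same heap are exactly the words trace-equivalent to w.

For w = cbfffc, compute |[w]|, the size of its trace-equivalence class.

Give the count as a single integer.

60

0(c) covers ∅
1(b) covers ∅
2(f) covers ∅
3(f) covers 2:f
4(f) covers 3:f
5(c) covers 0:c
floor of heap: 0:c, 1:b, 2:f
completions by unplaced set U, small U first (add the entries for U minus each lowest piece of U):
  |U|=1: {1}:1  {4}:1  {5}:1
  |U|=2: {0,5}:1  {1,4}:2  {1,5}:2  {3,4}:1  {4,5}:2
  |U|=3: {0,1,5}:3  {0,4,5}:3  {1,3,4}:3  {1,4,5}:6  {2,3,4}:1  {3,4,5}:3
  |U|=4: {0,1,4,5}:12  {0,3,4,5}:6  {1,2,3,4}:4  {1,3,4,5}:12  {2,3,4,5}:4
  start at 0(c): 20
  start at 1(b): 10
  start at 2(f): 30
sum over floor = 60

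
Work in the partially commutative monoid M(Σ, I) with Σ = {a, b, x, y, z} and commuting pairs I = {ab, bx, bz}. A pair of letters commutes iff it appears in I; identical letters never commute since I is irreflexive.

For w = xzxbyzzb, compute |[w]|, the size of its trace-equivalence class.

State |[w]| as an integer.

12

piece 0:x — minimal
piece 1:z rests on {0:x}
piece 2:x rests on {1:z}
piece 3:b — minimal
piece 4:y rests on {2:x, 3:b}
piece 5:z rests on {4:y}
piece 6:z rests on {5:z}
piece 7:b rests on {4:y}
minimal pieces: {0:x, 3:b}
ways to finish when only these pieces remain (= sum over removing one remaining piece with nothing left below it):
  1 left: {6}→1  {7}→1
  2 left: {5,6}→1  {6,7}→2
  3 left: {5,6,7}→3
  4 left: {4,5,6,7}→3
  5 left: {2,4,5,6,7}→3  {3,4,5,6,7}→3
  6 left: {1,2,4,5,6,7}→3  {2,3,4,5,6,7}→6
  placing 0:x first → 9 extensions
  placing 3:b first → 3 extensions
total linear extensions = 12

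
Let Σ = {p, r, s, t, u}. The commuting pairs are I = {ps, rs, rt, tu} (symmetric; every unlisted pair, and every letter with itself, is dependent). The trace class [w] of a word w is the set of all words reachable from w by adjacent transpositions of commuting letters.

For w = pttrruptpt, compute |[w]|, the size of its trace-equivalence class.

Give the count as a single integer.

#0=p has no predecessor
#1=t depends on [0:p]
#2=t depends on [1:t]
#3=r depends on [0:p]
#4=r depends on [3:r]
#5=u depends on [4:r]
#6=p depends on [2:t, 5:u]
#7=t depends on [6:p]
#8=p depends on [7:t]
#9=t depends on [8:p]
sources: [0:p]
N(rest) = Σ N(rest − s) over sources s of rest; N(one piece) = 1:
  size 1 → [9]=1
  size 2 → [8,9]=1
  size 3 → [7,8,9]=1
  size 4 → [6,7,8,9]=1
  size 5 → [2,6,7,8,9]=1  [5,6,7,8,9]=1
  size 6 → [1,2,6,7,8,9]=1  [2,5,6,7,8,9]=2  [4,5,6,7,8,9]=1
  size 7 → [1,2,5,6,7,8,9]=3  [2,4,5,6,7,8,9]=3  [3,4,5,6,7,8,9]=1
  size 8 → [1,2,4,5,6,7,8,9]=6  [2,3,4,5,6,7,8,9]=4
  first=0(p) contributes 10

10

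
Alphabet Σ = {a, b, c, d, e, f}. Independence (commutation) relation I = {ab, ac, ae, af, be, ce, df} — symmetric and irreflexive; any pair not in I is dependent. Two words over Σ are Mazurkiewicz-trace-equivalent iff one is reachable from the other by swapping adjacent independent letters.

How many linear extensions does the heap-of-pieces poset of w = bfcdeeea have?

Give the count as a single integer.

4

#0=b has no predecessor
#1=f depends on [0:b]
#2=c depends on [1:f]
#3=d depends on [2:c]
#4=e depends on [3:d]
#5=e depends on [4:e]
#6=e depends on [5:e]
#7=a depends on [3:d]
sources: [0:b]
N(rest) = Σ N(rest − s) over sources s of rest; N(one piece) = 1:
  size 1 → [6]=1  [7]=1
  size 2 → [5,6]=1  [6,7]=2
  size 3 → [4,5,6]=1  [5,6,7]=3
  size 4 → [4,5,6,7]=4
  size 5 → [3,4,5,6,7]=4
  size 6 → [2,3,4,5,6,7]=4
  first=0(b) contributes 4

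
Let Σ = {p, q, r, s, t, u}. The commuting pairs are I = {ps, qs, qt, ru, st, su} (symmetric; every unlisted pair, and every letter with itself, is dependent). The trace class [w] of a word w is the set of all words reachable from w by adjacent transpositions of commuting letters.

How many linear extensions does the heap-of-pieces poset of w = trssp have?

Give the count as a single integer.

3

drop 0:t onto floor
drop 1:r onto {0:t}
drop 2:s onto {1:r}
drop 3:s onto {2:s}
drop 4:p onto {1:r}
ground layer = {0:t}
drop-orders for the pieces not yet dropped (sum over which currently-grounded one goes next):
  1 to go: {3} 1  {4} 1
  2 to go: {2,3} 1  {3,4} 2
  3 to go: {2,3,4} 3
  if 0:t drops first: 3 orders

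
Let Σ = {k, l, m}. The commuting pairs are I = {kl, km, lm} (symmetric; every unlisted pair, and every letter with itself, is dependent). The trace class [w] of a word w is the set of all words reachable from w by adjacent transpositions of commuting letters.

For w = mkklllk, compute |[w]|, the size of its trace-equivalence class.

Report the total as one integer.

piece 0:m — minimal
piece 1:k — minimal
piece 2:k rests on {1:k}
piece 3:l — minimal
piece 4:l rests on {3:l}
piece 5:l rests on {4:l}
piece 6:k rests on {2:k}
minimal pieces: {0:m, 1:k, 3:l}
ways to finish when only these pieces remain (= sum over removing one remaining piece with nothing left below it):
  1 left: {0}→1  {5}→1  {6}→1
  2 left: {0,5}→2  {0,6}→2  {2,6}→1  {4,5}→1  {5,6}→2
  3 left: {0,2,6}→3  {0,4,5}→3  {0,5,6}→6  {1,2,6}→1  {2,5,6}→3  {3,4,5}→1  {4,5,6}→3
  4 left: {0,1,2,6}→4  {0,2,5,6}→12  {0,3,4,5}→4  {0,4,5,6}→12  {1,2,5,6}→4  {2,4,5,6}→6  {3,4,5,6}→4
  5 left: {0,1,2,5,6}→20  {0,2,4,5,6}→30  {0,3,4,5,6}→20  {1,2,4,5,6}→10  {2,3,4,5,6}→10
  placing 0:m first → 20 extensions
  placing 1:k first → 60 extensions
  placing 3:l first → 60 extensions
total linear extensions = 140

140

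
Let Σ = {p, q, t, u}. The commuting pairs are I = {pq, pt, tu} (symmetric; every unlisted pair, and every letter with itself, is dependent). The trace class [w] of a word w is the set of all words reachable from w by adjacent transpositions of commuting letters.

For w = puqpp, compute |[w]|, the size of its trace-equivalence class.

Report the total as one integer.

3

piece 0:p — minimal
piece 1:u rests on {0:p}
piece 2:q rests on {1:u}
piece 3:p rests on {1:u}
piece 4:p rests on {3:p}
minimal pieces: {0:p}
ways to finish when only these pieces remain (= sum over removing one remaining piece with nothing left below it):
  1 left: {2}→1  {4}→1
  2 left: {2,4}→2  {3,4}→1
  3 left: {2,3,4}→3
  placing 0:p first → 3 extensions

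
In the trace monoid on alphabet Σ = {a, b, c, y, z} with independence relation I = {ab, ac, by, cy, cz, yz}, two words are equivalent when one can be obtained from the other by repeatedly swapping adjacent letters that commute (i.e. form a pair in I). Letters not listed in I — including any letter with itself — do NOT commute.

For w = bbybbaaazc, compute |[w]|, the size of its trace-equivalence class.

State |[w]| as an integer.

drop 0:b onto floor
drop 1:b onto {0:b}
drop 2:y onto floor
drop 3:b onto {1:b}
drop 4:b onto {3:b}
drop 5:a onto {2:y}
drop 6:a onto {5:a}
drop 7:a onto {6:a}
drop 8:z onto {4:b, 7:a}
drop 9:c onto {4:b}
ground layer = {0:b, 2:y}
drop-orders for the pieces not yet dropped (sum over which currently-grounded one goes next):
  1 to go: {8} 1  {9} 1
  2 to go: {7,8} 1  {8,9} 2
  3 to go: {4,8,9} 2  {6,7,8} 1  {7,8,9} 3
  4 to go: {3,4,8,9} 2  {4,7,8,9} 5  {5,6,7,8} 1  {6,7,8,9} 4
  5 to go: {1,3,4,8,9} 2  {2,5,6,7,8} 1  {3,4,7,8,9} 7  {4,6,7,8,9} 9  {5,6,7,8,9} 5
  6 to go: {0,1,3,4,8,9} 2  {1,3,4,7,8,9} 9  {2,5,6,7,8,9} 6  {3,4,6,7,8,9} 16  {4,5,6,7,8,9} 14
  7 to go: {0,1,3,4,7,8,9} 11  {1,3,4,6,7,8,9} 25  {2,4,5,6,7,8,9} 20  {3,4,5,6,7,8,9} 30
  8 to go: {0,1,3,4,6,7,8,9} 36  {1,3,4,5,6,7,8,9} 55  {2,3,4,5,6,7,8,9} 50
  if 0:b drops first: 105 orders
  if 2:y drops first: 91 orders
heap linearizations: 196

196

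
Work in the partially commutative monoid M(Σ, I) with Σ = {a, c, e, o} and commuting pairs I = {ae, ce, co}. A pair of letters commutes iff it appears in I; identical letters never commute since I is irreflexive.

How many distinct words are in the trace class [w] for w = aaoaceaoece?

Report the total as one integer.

drop 0:a onto floor
drop 1:a onto {0:a}
drop 2:o onto {1:a}
drop 3:a onto {2:o}
drop 4:c onto {3:a}
drop 5:e onto {2:o}
drop 6:a onto {4:c}
drop 7:o onto {5:e, 6:a}
drop 8:e onto {7:o}
drop 9:c onto {6:a}
drop 10:e onto {8:e}
ground layer = {0:a}
drop-orders for the pieces not yet dropped (sum over which currently-grounded one goes next):
  1 to go: {9} 1  {10} 1
  2 to go: {8,10} 1  {9,10} 2
  3 to go: {7,8,10} 1  {8,9,10} 3
  4 to go: {5,7,8,10} 1  {7,8,9,10} 4
  5 to go: {5,7,8,9,10} 5  {6,7,8,9,10} 4
  6 to go: {4,6,7,8,9,10} 4  {5,6,7,8,9,10} 9
  7 to go: {3,4,6,7,8,9,10} 4  {4,5,6,7,8,9,10} 13
  8 to go: {3,4,5,6,7,8,9,10} 17
  9 to go: {2,3,4,5,6,7,8,9,10} 17
  if 0:a drops first: 17 orders

17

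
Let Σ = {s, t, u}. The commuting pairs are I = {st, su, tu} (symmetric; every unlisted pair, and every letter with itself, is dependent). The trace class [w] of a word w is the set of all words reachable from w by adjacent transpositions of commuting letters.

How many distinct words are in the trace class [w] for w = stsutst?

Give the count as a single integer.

#0=s has no predecessor
#1=t has no predecessor
#2=s depends on [0:s]
#3=u has no predecessor
#4=t depends on [1:t]
#5=s depends on [2:s]
#6=t depends on [4:t]
sources: [0:s, 1:t, 3:u]
N(rest) = Σ N(rest − s) over sources s of rest; N(one piece) = 1:
  size 1 → [3]=1  [5]=1  [6]=1
  size 2 → [2,5]=1  [3,5]=2  [3,6]=2  [4,6]=1  [5,6]=2
  size 3 → [0,2,5]=1  [1,4,6]=1  [2,3,5]=3  [2,5,6]=3  [3,4,6]=3  [3,5,6]=6  [4,5,6]=3
  size 4 → [0,2,3,5]=4  [0,2,5,6]=4  [1,3,4,6]=4  [1,4,5,6]=4  [2,3,5,6]=12  [2,4,5,6]=6  [3,4,5,6]=12
  size 5 → [0,2,3,5,6]=20  [0,2,4,5,6]=10  [1,2,4,5,6]=10  [1,3,4,5,6]=20  [2,3,4,5,6]=30
  first=0(s) contributes 60
  first=1(t) contributes 60
  first=3(u) contributes 20
|[w]| = 140

140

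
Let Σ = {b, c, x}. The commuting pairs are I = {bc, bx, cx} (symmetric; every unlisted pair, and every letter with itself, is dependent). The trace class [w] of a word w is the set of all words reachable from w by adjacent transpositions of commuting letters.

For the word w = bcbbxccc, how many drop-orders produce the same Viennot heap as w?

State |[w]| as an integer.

#0=b has no predecessor
#1=c has no predecessor
#2=b depends on [0:b]
#3=b depends on [2:b]
#4=x has no predecessor
#5=c depends on [1:c]
#6=c depends on [5:c]
#7=c depends on [6:c]
sources: [0:b, 1:c, 4:x]
N(rest) = Σ N(rest − s) over sources s of rest; N(one piece) = 1:
  size 1 → [3]=1  [4]=1  [7]=1
  size 2 → [2,3]=1  [3,4]=2  [3,7]=2  [4,7]=2  [6,7]=1
  size 3 → [0,2,3]=1  [2,3,4]=3  [2,3,7]=3  [3,4,7]=6  [3,6,7]=3  [4,6,7]=3  [5,6,7]=1
  size 4 → [0,2,3,4]=4  [0,2,3,7]=4  [1,5,6,7]=1  [2,3,4,7]=12  [2,3,6,7]=6  [3,4,6,7]=12  [3,5,6,7]=4  [4,5,6,7]=4
  size 5 → [0,2,3,4,7]=20  [0,2,3,6,7]=10  [1,3,5,6,7]=5  [1,4,5,6,7]=5  [2,3,4,6,7]=30  [2,3,5,6,7]=10  [3,4,5,6,7]=20
  size 6 → [0,2,3,4,6,7]=60  [0,2,3,5,6,7]=20  [1,2,3,5,6,7]=15  [1,3,4,5,6,7]=30  [2,3,4,5,6,7]=60
  first=0(b) contributes 105
  first=1(c) contributes 140
  first=4(x) contributes 35
|[w]| = 280

280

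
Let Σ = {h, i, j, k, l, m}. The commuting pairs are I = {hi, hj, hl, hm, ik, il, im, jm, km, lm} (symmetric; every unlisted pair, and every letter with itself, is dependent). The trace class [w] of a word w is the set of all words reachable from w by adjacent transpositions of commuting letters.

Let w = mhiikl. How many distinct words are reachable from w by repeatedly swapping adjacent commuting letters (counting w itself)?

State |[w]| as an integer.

60

0(m) covers ∅
1(h) covers ∅
2(i) covers ∅
3(i) covers 2:i
4(k) covers 1:h
5(l) covers 4:k
floor of heap: 0:m, 1:h, 2:i
completions by unplaced set U, small U first (add the entries for U minus each lowest piece of U):
  |U|=1: {0}:1  {3}:1  {5}:1
  |U|=2: {0,3}:2  {0,5}:2  {2,3}:1  {3,5}:2  {4,5}:1
  |U|=3: {0,2,3}:3  {0,3,5}:6  {0,4,5}:3  {1,4,5}:1  {2,3,5}:3  {3,4,5}:3
  |U|=4: {0,1,4,5}:4  {0,2,3,5}:12  {0,3,4,5}:12  {1,3,4,5}:4  {2,3,4,5}:6
  start at 0(m): 10
  start at 1(h): 30
  start at 2(i): 20
sum over floor = 60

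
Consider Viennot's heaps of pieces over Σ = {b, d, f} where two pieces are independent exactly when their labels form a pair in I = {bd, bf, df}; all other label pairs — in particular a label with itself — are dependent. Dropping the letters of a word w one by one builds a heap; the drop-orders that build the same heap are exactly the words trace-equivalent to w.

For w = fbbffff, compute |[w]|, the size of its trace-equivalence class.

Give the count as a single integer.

#0=f has no predecessor
#1=b has no predecessor
#2=b depends on [1:b]
#3=f depends on [0:f]
#4=f depends on [3:f]
#5=f depends on [4:f]
#6=f depends on [5:f]
sources: [0:f, 1:b]
N(rest) = Σ N(rest − s) over sources s of rest; N(one piece) = 1:
  size 1 → [2]=1  [6]=1
  size 2 → [1,2]=1  [2,6]=2  [5,6]=1
  size 3 → [1,2,6]=3  [2,5,6]=3  [4,5,6]=1
  size 4 → [1,2,5,6]=6  [2,4,5,6]=4  [3,4,5,6]=1
  size 5 → [0,3,4,5,6]=1  [1,2,4,5,6]=10  [2,3,4,5,6]=5
  first=0(f) contributes 15
  first=1(b) contributes 6
|[w]| = 21

21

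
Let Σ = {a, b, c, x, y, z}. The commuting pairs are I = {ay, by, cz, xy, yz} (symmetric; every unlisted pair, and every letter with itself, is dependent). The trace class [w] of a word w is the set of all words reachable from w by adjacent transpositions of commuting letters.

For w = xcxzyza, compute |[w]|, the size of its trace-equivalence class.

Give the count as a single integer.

5

0(x) covers ∅
1(c) covers 0:x
2(x) covers 1:c
3(z) covers 2:x
4(y) covers 1:c
5(z) covers 3:z
6(a) covers 5:z
floor of heap: 0:x
completions by unplaced set U, small U first (add the entries for U minus each lowest piece of U):
  |U|=1: {4}:1  {6}:1
  |U|=2: {4,6}:2  {5,6}:1
  |U|=3: {3,5,6}:1  {4,5,6}:3
  |U|=4: {2,3,5,6}:1  {3,4,5,6}:4
  |U|=5: {2,3,4,5,6}:5
  start at 0(x): 5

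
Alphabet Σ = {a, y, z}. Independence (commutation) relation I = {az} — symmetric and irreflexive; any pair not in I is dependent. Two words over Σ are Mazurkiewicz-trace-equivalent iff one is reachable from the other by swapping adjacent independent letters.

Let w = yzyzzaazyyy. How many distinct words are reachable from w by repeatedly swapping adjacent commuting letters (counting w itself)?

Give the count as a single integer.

drop 0:y onto floor
drop 1:z onto {0:y}
drop 2:y onto {1:z}
drop 3:z onto {2:y}
drop 4:z onto {3:z}
drop 5:a onto {2:y}
drop 6:a onto {5:a}
drop 7:z onto {4:z}
drop 8:y onto {6:a, 7:z}
drop 9:y onto {8:y}
drop 10:y onto {9:y}
ground layer = {0:y}
drop-orders for the pieces not yet dropped (sum over which currently-grounded one goes next):
  1 to go: {10} 1
  2 to go: {9,10} 1
  3 to go: {8,9,10} 1
  4 to go: {6,8,9,10} 1  {7,8,9,10} 1
  5 to go: {4,7,8,9,10} 1  {5,6,8,9,10} 1  {6,7,8,9,10} 2
  6 to go: {3,4,7,8,9,10} 1  {4,6,7,8,9,10} 3  {5,6,7,8,9,10} 3
  7 to go: {3,4,6,7,8,9,10} 4  {4,5,6,7,8,9,10} 6
  8 to go: {3,4,5,6,7,8,9,10} 10
  9 to go: {2,3,4,5,6,7,8,9,10} 10
  if 0:y drops first: 10 orders

10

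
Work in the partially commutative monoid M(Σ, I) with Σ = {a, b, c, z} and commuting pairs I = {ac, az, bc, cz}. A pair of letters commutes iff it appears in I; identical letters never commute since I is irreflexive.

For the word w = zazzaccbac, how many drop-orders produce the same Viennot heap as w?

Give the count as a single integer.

0(z) covers ∅
1(a) covers ∅
2(z) covers 0:z
3(z) covers 2:z
4(a) covers 1:a
5(c) covers ∅
6(c) covers 5:c
7(b) covers 3:z, 4:a
8(a) covers 7:b
9(c) covers 6:c
floor of heap: 0:z, 1:a, 5:c
completions by unplaced set U, small U first (add the entries for U minus each lowest piece of U):
  |U|=1: {8}:1  {9}:1
  |U|=2: {6,9}:1  {7,8}:1  {8,9}:2
  |U|=3: {3,7,8}:1  {4,7,8}:1  {5,6,9}:1  {6,8,9}:3  {7,8,9}:3
  |U|=4: {1,4,7,8}:1  {2,3,7,8}:1  {3,4,7,8}:2  {3,7,8,9}:4  {4,7,8,9}:4  {5,6,8,9}:4  {6,7,8,9}:6
  |U|=5: {0,2,3,7,8}:1  {1,3,4,7,8}:3  {1,4,7,8,9}:5  {2,3,4,7,8}:3  {2,3,7,8,9}:5  {3,4,7,8,9}:10  {3,6,7,8,9}:10  {4,6,7,8,9}:10  {5,6,7,8,9}:10
  |U|=6: {0,2,3,4,7,8}:4  {0,2,3,7,8,9}:6  {1,2,3,4,7,8}:6  {1,3,4,7,8,9}:18  {1,4,6,7,8,9}:15  {2,3,4,7,8,9}:18  {2,3,6,7,8,9}:15  {3,4,6,7,8,9}:30  {3,5,6,7,8,9}:20  {4,5,6,7,8,9}:20
  |U|=7: {0,1,2,3,4,7,8}:10  {0,2,3,4,7,8,9}:28  {0,2,3,6,7,8,9}:21  {1,2,3,4,7,8,9}:42  {1,3,4,6,7,8,9}:63  {1,4,5,6,7,8,9}:35  {2,3,4,6,7,8,9}:63  {2,3,5,6,7,8,9}:35  {3,4,5,6,7,8,9}:70
  |U|=8: {0,1,2,3,4,7,8,9}:80  {0,2,3,4,6,7,8,9}:112  {0,2,3,5,6,7,8,9}:56  {1,2,3,4,6,7,8,9}:168  {1,3,4,5,6,7,8,9}:168  {2,3,4,5,6,7,8,9}:168
  start at 0(z): 504
  start at 1(a): 336
  start at 5(c): 360
sum over floor = 1200

1200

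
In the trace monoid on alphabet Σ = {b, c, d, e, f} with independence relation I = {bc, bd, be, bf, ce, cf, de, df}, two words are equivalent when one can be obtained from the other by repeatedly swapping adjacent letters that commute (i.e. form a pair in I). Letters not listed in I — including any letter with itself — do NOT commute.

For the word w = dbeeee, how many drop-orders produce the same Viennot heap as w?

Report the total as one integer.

30

drop 0:d onto floor
drop 1:b onto floor
drop 2:e onto floor
drop 3:e onto {2:e}
drop 4:e onto {3:e}
drop 5:e onto {4:e}
ground layer = {0:d, 1:b, 2:e}
drop-orders for the pieces not yet dropped (sum over which currently-grounded one goes next):
  1 to go: {0} 1  {1} 1  {5} 1
  2 to go: {0,1} 2  {0,5} 2  {1,5} 2  {4,5} 1
  3 to go: {0,1,5} 6  {0,4,5} 3  {1,4,5} 3  {3,4,5} 1
  4 to go: {0,1,4,5} 12  {0,3,4,5} 4  {1,3,4,5} 4  {2,3,4,5} 1
  if 0:d drops first: 5 orders
  if 1:b drops first: 5 orders
  if 2:e drops first: 20 orders
heap linearizations: 30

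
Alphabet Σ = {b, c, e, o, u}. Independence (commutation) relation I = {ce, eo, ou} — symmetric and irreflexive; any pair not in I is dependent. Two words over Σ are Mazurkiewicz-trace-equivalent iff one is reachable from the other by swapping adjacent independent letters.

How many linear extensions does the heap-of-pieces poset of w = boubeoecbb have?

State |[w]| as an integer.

12

#0=b has no predecessor
#1=o depends on [0:b]
#2=u depends on [0:b]
#3=b depends on [1:o, 2:u]
#4=e depends on [3:b]
#5=o depends on [3:b]
#6=e depends on [4:e]
#7=c depends on [5:o]
#8=b depends on [6:e, 7:c]
#9=b depends on [8:b]
sources: [0:b]
N(rest) = Σ N(rest − s) over sources s of rest; N(one piece) = 1:
  size 1 → [9]=1
  size 2 → [8,9]=1
  size 3 → [6,8,9]=1  [7,8,9]=1
  size 4 → [4,6,8,9]=1  [5,7,8,9]=1  [6,7,8,9]=2
  size 5 → [4,6,7,8,9]=3  [5,6,7,8,9]=3
  size 6 → [4,5,6,7,8,9]=6
  size 7 → [3,4,5,6,7,8,9]=6
  size 8 → [1,3,4,5,6,7,8,9]=6  [2,3,4,5,6,7,8,9]=6
  first=0(b) contributes 12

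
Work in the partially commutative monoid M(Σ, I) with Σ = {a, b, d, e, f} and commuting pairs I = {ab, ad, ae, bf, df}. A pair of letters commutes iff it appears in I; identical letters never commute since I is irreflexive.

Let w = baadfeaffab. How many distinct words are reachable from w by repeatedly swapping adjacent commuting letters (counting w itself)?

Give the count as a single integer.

#0=b has no predecessor
#1=a has no predecessor
#2=a depends on [1:a]
#3=d depends on [0:b]
#4=f depends on [2:a]
#5=e depends on [3:d, 4:f]
#6=a depends on [4:f]
#7=f depends on [5:e, 6:a]
#8=f depends on [7:f]
#9=a depends on [8:f]
#10=b depends on [5:e]
sources: [0:b, 1:a]
N(rest) = Σ N(rest − s) over sources s of rest; N(one piece) = 1:
  size 1 → [9]=1  [10]=1
  size 2 → [8,9]=1  [9,10]=2
  size 3 → [7,8,9]=1  [8,9,10]=3
  size 4 → [6,7,8,9]=1  [7,8,9,10]=4
  size 5 → [5,7,8,9,10]=4  [6,7,8,9,10]=5
  size 6 → [3,5,7,8,9,10]=4  [5,6,7,8,9,10]=9
  size 7 → [0,3,5,7,8,9,10]=4  [3,5,6,7,8,9,10]=13  [4,5,6,7,8,9,10]=9
  size 8 → [0,3,5,6,7,8,9,10]=17  [2,4,5,6,7,8,9,10]=9  [3,4,5,6,7,8,9,10]=22
  size 9 → [0,3,4,5,6,7,8,9,10]=39  [1,2,4,5,6,7,8,9,10]=9  [2,3,4,5,6,7,8,9,10]=31
  first=0(b) contributes 40
  first=1(a) contributes 70
|[w]| = 110

110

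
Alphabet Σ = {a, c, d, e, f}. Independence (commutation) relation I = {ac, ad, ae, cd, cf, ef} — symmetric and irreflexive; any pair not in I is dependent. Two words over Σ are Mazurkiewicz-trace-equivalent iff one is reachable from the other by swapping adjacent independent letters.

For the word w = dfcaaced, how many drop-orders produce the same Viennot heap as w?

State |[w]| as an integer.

62

#0=d has no predecessor
#1=f depends on [0:d]
#2=c has no predecessor
#3=a depends on [1:f]
#4=a depends on [3:a]
#5=c depends on [2:c]
#6=e depends on [0:d, 5:c]
#7=d depends on [1:f, 6:e]
sources: [0:d, 2:c]
N(rest) = Σ N(rest − s) over sources s of rest; N(one piece) = 1:
  size 1 → [4]=1  [7]=1
  size 2 → [3,4]=1  [4,7]=2  [6,7]=1
  size 3 → [3,4,7]=3  [4,6,7]=3  [5,6,7]=1
  size 4 → [1,3,4,7]=3  [2,5,6,7]=1  [3,4,6,7]=6  [4,5,6,7]=4
  size 5 → [1,3,4,6,7]=9  [2,4,5,6,7]=5  [3,4,5,6,7]=10
  size 6 → [0,1,3,4,6,7]=9  [1,3,4,5,6,7]=19  [2,3,4,5,6,7]=15
  first=0(d) contributes 34
  first=2(c) contributes 28
|[w]| = 62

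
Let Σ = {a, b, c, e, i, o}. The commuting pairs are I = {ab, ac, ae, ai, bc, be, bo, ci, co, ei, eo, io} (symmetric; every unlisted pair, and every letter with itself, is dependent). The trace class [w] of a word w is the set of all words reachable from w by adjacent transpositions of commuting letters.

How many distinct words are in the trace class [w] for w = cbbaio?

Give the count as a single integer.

60

piece 0:c — minimal
piece 1:b — minimal
piece 2:b rests on {1:b}
piece 3:a — minimal
piece 4:i rests on {2:b}
piece 5:o rests on {3:a}
minimal pieces: {0:c, 1:b, 3:a}
ways to finish when only these pieces remain (= sum over removing one remaining piece with nothing left below it):
  1 left: {0}→1  {4}→1  {5}→1
  2 left: {0,4}→2  {0,5}→2  {2,4}→1  {3,5}→1  {4,5}→2
  3 left: {0,2,4}→3  {0,3,5}→3  {0,4,5}→6  {1,2,4}→1  {2,4,5}→3  {3,4,5}→3
  4 left: {0,1,2,4}→4  {0,2,4,5}→12  {0,3,4,5}→12  {1,2,4,5}→4  {2,3,4,5}→6
  placing 0:c first → 10 extensions
  placing 1:b first → 30 extensions
  placing 3:a first → 20 extensions
total linear extensions = 60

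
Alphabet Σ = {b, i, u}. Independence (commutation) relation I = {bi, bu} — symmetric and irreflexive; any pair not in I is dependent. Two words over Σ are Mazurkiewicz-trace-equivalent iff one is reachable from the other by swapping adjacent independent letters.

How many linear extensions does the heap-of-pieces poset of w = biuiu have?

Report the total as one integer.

drop 0:b onto floor
drop 1:i onto floor
drop 2:u onto {1:i}
drop 3:i onto {2:u}
drop 4:u onto {3:i}
ground layer = {0:b, 1:i}
drop-orders for the pieces not yet dropped (sum over which currently-grounded one goes next):
  1 to go: {0} 1  {4} 1
  2 to go: {0,4} 2  {3,4} 1
  3 to go: {0,3,4} 3  {2,3,4} 1
  if 0:b drops first: 1 orders
  if 1:i drops first: 4 orders
heap linearizations: 5

5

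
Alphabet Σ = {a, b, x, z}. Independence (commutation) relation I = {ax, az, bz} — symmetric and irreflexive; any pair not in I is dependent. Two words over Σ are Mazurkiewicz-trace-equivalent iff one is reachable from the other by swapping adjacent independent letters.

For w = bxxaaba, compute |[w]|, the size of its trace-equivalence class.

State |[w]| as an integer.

6

0(b) covers ∅
1(x) covers 0:b
2(x) covers 1:x
3(a) covers 0:b
4(a) covers 3:a
5(b) covers 2:x, 4:a
6(a) covers 5:b
floor of heap: 0:b
completions by unplaced set U, small U first (add the entries for U minus each lowest piece of U):
  |U|=1: {6}:1
  |U|=2: {5,6}:1
  |U|=3: {2,5,6}:1  {4,5,6}:1
  |U|=4: {1,2,5,6}:1  {2,4,5,6}:2  {3,4,5,6}:1
  |U|=5: {1,2,4,5,6}:3  {2,3,4,5,6}:3
  start at 0(b): 6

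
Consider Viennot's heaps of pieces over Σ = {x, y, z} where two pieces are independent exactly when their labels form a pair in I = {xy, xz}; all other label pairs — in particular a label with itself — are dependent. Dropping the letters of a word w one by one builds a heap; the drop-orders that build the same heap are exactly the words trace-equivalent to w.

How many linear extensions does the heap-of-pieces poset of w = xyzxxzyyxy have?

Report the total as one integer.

#0=x has no predecessor
#1=y has no predecessor
#2=z depends on [1:y]
#3=x depends on [0:x]
#4=x depends on [3:x]
#5=z depends on [2:z]
#6=y depends on [5:z]
#7=y depends on [6:y]
#8=x depends on [4:x]
#9=y depends on [7:y]
sources: [0:x, 1:y]
N(rest) = Σ N(rest − s) over sources s of rest; N(one piece) = 1:
  size 1 → [8]=1  [9]=1
  size 2 → [4,8]=1  [7,9]=1  [8,9]=2
  size 3 → [3,4,8]=1  [4,8,9]=3  [6,7,9]=1  [7,8,9]=3
  size 4 → [0,3,4,8]=1  [3,4,8,9]=4  [4,7,8,9]=6  [5,6,7,9]=1  [6,7,8,9]=4
  size 5 → [0,3,4,8,9]=5  [2,5,6,7,9]=1  [3,4,7,8,9]=10  [4,6,7,8,9]=10  [5,6,7,8,9]=5
  size 6 → [0,3,4,7,8,9]=15  [1,2,5,6,7,9]=1  [2,5,6,7,8,9]=6  [3,4,6,7,8,9]=20  [4,5,6,7,8,9]=15
  size 7 → [0,3,4,6,7,8,9]=35  [1,2,5,6,7,8,9]=7  [2,4,5,6,7,8,9]=21  [3,4,5,6,7,8,9]=35
  size 8 → [0,3,4,5,6,7,8,9]=70  [1,2,4,5,6,7,8,9]=28  [2,3,4,5,6,7,8,9]=56
  first=0(x) contributes 84
  first=1(y) contributes 126
|[w]| = 210

210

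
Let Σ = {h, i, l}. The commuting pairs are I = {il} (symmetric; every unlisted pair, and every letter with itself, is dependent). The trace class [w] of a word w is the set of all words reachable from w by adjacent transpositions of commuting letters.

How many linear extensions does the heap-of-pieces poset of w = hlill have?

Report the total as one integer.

4

piece 0:h — minimal
piece 1:l rests on {0:h}
piece 2:i rests on {0:h}
piece 3:l rests on {1:l}
piece 4:l rests on {3:l}
minimal pieces: {0:h}
ways to finish when only these pieces remain (= sum over removing one remaining piece with nothing left below it):
  1 left: {2}→1  {4}→1
  2 left: {2,4}→2  {3,4}→1
  3 left: {1,3,4}→1  {2,3,4}→3
  placing 0:h first → 4 extensions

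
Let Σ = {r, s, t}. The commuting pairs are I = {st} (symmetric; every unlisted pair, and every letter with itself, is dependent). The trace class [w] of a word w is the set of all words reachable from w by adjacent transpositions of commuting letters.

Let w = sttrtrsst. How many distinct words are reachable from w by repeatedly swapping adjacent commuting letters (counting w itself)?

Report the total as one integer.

piece 0:s — minimal
piece 1:t — minimal
piece 2:t rests on {1:t}
piece 3:r rests on {0:s, 2:t}
piece 4:t rests on {3:r}
piece 5:r rests on {4:t}
piece 6:s rests on {5:r}
piece 7:s rests on {6:s}
piece 8:t rests on {5:r}
minimal pieces: {0:s, 1:t}
ways to finish when only these pieces remain (= sum over removing one remaining piece with nothing left below it):
  1 left: {7}→1  {8}→1
  2 left: {6,7}→1  {7,8}→2
  3 left: {6,7,8}→3
  4 left: {5,6,7,8}→3
  5 left: {4,5,6,7,8}→3
  6 left: {3,4,5,6,7,8}→3
  7 left: {0,3,4,5,6,7,8}→3  {2,3,4,5,6,7,8}→3
  placing 0:s first → 3 extensions
  placing 1:t first → 6 extensions
total linear extensions = 9

9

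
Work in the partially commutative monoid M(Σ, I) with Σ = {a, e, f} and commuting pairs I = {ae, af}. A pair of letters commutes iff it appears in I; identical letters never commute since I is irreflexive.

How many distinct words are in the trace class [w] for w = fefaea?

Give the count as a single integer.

15

#0=f has no predecessor
#1=e depends on [0:f]
#2=f depends on [1:e]
#3=a has no predecessor
#4=e depends on [2:f]
#5=a depends on [3:a]
sources: [0:f, 3:a]
N(rest) = Σ N(rest − s) over sources s of rest; N(one piece) = 1:
  size 1 → [4]=1  [5]=1
  size 2 → [2,4]=1  [3,5]=1  [4,5]=2
  size 3 → [1,2,4]=1  [2,4,5]=3  [3,4,5]=3
  size 4 → [0,1,2,4]=1  [1,2,4,5]=4  [2,3,4,5]=6
  first=0(f) contributes 10
  first=3(a) contributes 5
|[w]| = 15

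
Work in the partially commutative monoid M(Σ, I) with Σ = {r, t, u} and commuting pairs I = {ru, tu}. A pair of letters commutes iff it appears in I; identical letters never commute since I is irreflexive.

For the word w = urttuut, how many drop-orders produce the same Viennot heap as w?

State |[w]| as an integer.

35

0(u) covers ∅
1(r) covers ∅
2(t) covers 1:r
3(t) covers 2:t
4(u) covers 0:u
5(u) covers 4:u
6(t) covers 3:t
floor of heap: 0:u, 1:r
completions by unplaced set U, small U first (add the entries for U minus each lowest piece of U):
  |U|=1: {5}:1  {6}:1
  |U|=2: {3,6}:1  {4,5}:1  {5,6}:2
  |U|=3: {0,4,5}:1  {2,3,6}:1  {3,5,6}:3  {4,5,6}:3
  |U|=4: {0,4,5,6}:4  {1,2,3,6}:1  {2,3,5,6}:4  {3,4,5,6}:6
  |U|=5: {0,3,4,5,6}:10  {1,2,3,5,6}:5  {2,3,4,5,6}:10
  start at 0(u): 15
  start at 1(r): 20
sum over floor = 35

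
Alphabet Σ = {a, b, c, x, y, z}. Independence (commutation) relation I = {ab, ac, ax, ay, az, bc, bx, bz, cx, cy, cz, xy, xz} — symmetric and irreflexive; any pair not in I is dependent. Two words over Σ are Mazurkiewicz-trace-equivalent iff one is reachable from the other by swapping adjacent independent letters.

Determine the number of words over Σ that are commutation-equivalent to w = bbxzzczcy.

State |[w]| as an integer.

2520

drop 0:b onto floor
drop 1:b onto {0:b}
drop 2:x onto floor
drop 3:z onto floor
drop 4:z onto {3:z}
drop 5:c onto floor
drop 6:z onto {4:z}
drop 7:c onto {5:c}
drop 8:y onto {1:b, 6:z}
ground layer = {0:b, 2:x, 3:z, 5:c}
drop-orders for the pieces not yet dropped (sum over which currently-grounded one goes next):
  1 to go: {2} 1  {7} 1  {8} 1
  2 to go: {1,8} 1  {2,7} 2  {2,8} 2  {5,7} 1  {6,8} 1  {7,8} 2
  3 to go: {0,1,8} 1  {1,2,8} 3  {1,6,8} 2  {1,7,8} 3  {2,5,7} 3  {2,6,8} 3  {2,7,8} 6  {4,6,8} 1  {5,7,8} 3  {6,7,8} 3
  4 to go: {0,1,2,8} 4  {0,1,6,8} 3  {0,1,7,8} 4  {1,2,6,8} 8  {1,2,7,8} 12  {1,4,6,8} 3  {1,5,7,8} 6  {1,6,7,8} 8  {2,4,6,8} 4  {2,5,7,8} 12  {2,6,7,8} 12  {3,4,6,8} 1  {4,6,7,8} 4  {5,6,7,8} 6
  5 to go: {0,1,2,6,8} 15  {0,1,2,7,8} 20  {0,1,4,6,8} 6  {0,1,5,7,8} 10  {0,1,6,7,8} 15  {1,2,4,6,8} 15  {1,2,5,7,8} 30  {1,2,6,7,8} 40  {1,3,4,6,8} 4  {1,4,6,7,8} 15  {1,5,6,7,8} 20  {2,3,4,6,8} 5  {2,4,6,7,8} 20  {2,5,6,7,8} 30  {3,4,6,7,8} 5  {4,5,6,7,8} 10
  6 to go: {0,1,2,4,6,8} 36  {0,1,2,5,7,8} 60  {0,1,2,6,7,8} 90  {0,1,3,4,6,8} 10  {0,1,4,6,7,8} 36  {0,1,5,6,7,8} 45  {1,2,3,4,6,8} 24  {1,2,4,6,7,8} 90  {1,2,5,6,7,8} 120  {1,3,4,6,7,8} 24  {1,4,5,6,7,8} 45  {2,3,4,6,7,8} 30  {2,4,5,6,7,8} 60  {3,4,5,6,7,8} 15
  7 to go: {0,1,2,3,4,6,8} 70  {0,1,2,4,6,7,8} 252  {0,1,2,5,6,7,8} 315  {0,1,3,4,6,7,8} 70  {0,1,4,5,6,7,8} 126  {1,2,3,4,6,7,8} 168  {1,2,4,5,6,7,8} 315  {1,3,4,5,6,7,8} 84  {2,3,4,5,6,7,8} 105
  if 0:b drops first: 672 orders
  if 2:x drops first: 280 orders
  if 3:z drops first: 1008 orders
  if 5:c drops first: 560 orders
heap linearizations: 2520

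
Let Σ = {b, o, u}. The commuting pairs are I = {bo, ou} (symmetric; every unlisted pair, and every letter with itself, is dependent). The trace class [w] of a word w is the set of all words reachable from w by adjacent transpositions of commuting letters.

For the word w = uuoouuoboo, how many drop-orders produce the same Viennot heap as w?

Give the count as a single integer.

0(u) covers ∅
1(u) covers 0:u
2(o) covers ∅
3(o) covers 2:o
4(u) covers 1:u
5(u) covers 4:u
6(o) covers 3:o
7(b) covers 5:u
8(o) covers 6:o
9(o) covers 8:o
floor of heap: 0:u, 2:o
completions by unplaced set U, small U first (add the entries for U minus each lowest piece of U):
  |U|=1: {7}:1  {9}:1
  |U|=2: {5,7}:1  {7,9}:2  {8,9}:1
  |U|=3: {4,5,7}:1  {5,7,9}:3  {6,8,9}:1  {7,8,9}:3
  |U|=4: {1,4,5,7}:1  {3,6,8,9}:1  {4,5,7,9}:4  {5,7,8,9}:6  {6,7,8,9}:4
  |U|=5: {0,1,4,5,7}:1  {1,4,5,7,9}:5  {2,3,6,8,9}:1  {3,6,7,8,9}:5  {4,5,7,8,9}:10  {5,6,7,8,9}:10
  |U|=6: {0,1,4,5,7,9}:6  {1,4,5,7,8,9}:15  {2,3,6,7,8,9}:6  {3,5,6,7,8,9}:15  {4,5,6,7,8,9}:20
  |U|=7: {0,1,4,5,7,8,9}:21  {1,4,5,6,7,8,9}:35  {2,3,5,6,7,8,9}:21  {3,4,5,6,7,8,9}:35
  |U|=8: {0,1,4,5,6,7,8,9}:56  {1,3,4,5,6,7,8,9}:70  {2,3,4,5,6,7,8,9}:56
  start at 0(u): 126
  start at 2(o): 126
sum over floor = 252

252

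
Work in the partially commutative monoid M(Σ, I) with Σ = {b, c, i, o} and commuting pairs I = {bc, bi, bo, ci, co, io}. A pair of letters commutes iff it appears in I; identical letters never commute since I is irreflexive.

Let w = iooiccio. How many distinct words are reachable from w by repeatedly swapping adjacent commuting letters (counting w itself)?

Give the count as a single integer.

560

0(i) covers ∅
1(o) covers ∅
2(o) covers 1:o
3(i) covers 0:i
4(c) covers ∅
5(c) covers 4:c
6(i) covers 3:i
7(o) covers 2:o
floor of heap: 0:i, 1:o, 4:c
completions by unplaced set U, small U first (add the entries for U minus each lowest piece of U):
  |U|=1: {5}:1  {6}:1  {7}:1
  |U|=2: {2,7}:1  {3,6}:1  {4,5}:1  {5,6}:2  {5,7}:2  {6,7}:2
  |U|=3: {0,3,6}:1  {1,2,7}:1  {2,5,7}:3  {2,6,7}:3  {3,5,6}:3  {3,6,7}:3  {4,5,6}:3  {4,5,7}:3  {5,6,7}:6
  |U|=4: {0,3,5,6}:4  {0,3,6,7}:4  {1,2,5,7}:4  {1,2,6,7}:4  {2,3,6,7}:6  {2,4,5,7}:6  {2,5,6,7}:12  {3,4,5,6}:6  {3,5,6,7}:12  {4,5,6,7}:12
  |U|=5: {0,2,3,6,7}:10  {0,3,4,5,6}:10  {0,3,5,6,7}:20  {1,2,3,6,7}:10  {1,2,4,5,7}:10  {1,2,5,6,7}:20  {2,3,5,6,7}:30  {2,4,5,6,7}:30  {3,4,5,6,7}:30
  |U|=6: {0,1,2,3,6,7}:20  {0,2,3,5,6,7}:60  {0,3,4,5,6,7}:60  {1,2,3,5,6,7}:60  {1,2,4,5,6,7}:60  {2,3,4,5,6,7}:90
  start at 0(i): 210
  start at 1(o): 210
  start at 4(c): 140
sum over floor = 560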